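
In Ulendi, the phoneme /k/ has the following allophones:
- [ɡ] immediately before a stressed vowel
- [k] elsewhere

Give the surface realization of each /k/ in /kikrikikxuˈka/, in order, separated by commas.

[k], [k], [k], [k], [ɡ]

Occurrence 1 (position 1): no conditioning environment matches → elsewhere allophone [k].
Occurrence 2 (position 3): no conditioning environment matches → elsewhere allophone [k].
Occurrence 3 (position 6): no conditioning environment matches → elsewhere allophone [k].
Occurrence 4 (position 8): no conditioning environment matches → elsewhere allophone [k].
Occurrence 5 (position 11): immediately before a stressed vowel → [ɡ].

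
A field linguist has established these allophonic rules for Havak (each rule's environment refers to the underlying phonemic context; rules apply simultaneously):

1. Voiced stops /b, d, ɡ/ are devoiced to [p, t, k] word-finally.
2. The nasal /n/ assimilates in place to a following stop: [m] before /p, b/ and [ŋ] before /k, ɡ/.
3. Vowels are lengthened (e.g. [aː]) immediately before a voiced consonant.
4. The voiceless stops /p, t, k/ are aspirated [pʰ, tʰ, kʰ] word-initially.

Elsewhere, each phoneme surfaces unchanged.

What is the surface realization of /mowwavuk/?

[moːwwaːvuk]

/m/ (word-initial) is unaffected → [m].
/o/ meets the environment for rule 3 (before a voiced consonant) → [oː].
/w/ stays [w].
/w/ (between /w/ and /a/) is unaffected → [w].
/a/ (between /w/ and /v/) occurs before a voiced consonant → [aː] by rule 3.
/v/ (between /a/ and /u/): no rule targets it → [v].
/u/ (between /v/ and /k/): rule 3 targets it, but not before a voiced consonant → unchanged [u].
/k/ (word-final): rule 4 targets it, but not word-initially → unchanged [k].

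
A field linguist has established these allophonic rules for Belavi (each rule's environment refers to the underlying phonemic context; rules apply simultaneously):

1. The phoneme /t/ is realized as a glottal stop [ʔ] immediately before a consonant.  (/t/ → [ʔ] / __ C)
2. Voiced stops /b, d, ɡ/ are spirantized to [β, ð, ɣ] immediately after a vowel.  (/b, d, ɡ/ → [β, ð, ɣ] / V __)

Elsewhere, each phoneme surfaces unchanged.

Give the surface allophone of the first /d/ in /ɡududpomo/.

Rule 2 applies to /d/ (between /u/ and /u/: immediately after a vowel) → [ð].

[ð]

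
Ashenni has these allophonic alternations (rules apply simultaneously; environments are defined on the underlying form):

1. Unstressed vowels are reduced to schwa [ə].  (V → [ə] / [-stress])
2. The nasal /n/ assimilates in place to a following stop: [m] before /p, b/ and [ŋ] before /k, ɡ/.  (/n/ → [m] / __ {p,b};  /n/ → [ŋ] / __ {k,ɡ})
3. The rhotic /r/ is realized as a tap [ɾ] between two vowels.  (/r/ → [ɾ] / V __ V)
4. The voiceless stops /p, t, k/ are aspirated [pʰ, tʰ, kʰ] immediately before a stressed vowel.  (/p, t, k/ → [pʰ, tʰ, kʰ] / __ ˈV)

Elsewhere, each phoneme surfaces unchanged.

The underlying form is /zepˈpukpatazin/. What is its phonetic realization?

[zəpˈpʰukpətəzən]

/e/ (between /z/ and /p/) occurs in an unstressed syllable → [ə] by rule 1.
/p/ — between /e/ and /p/; rule 4 does not apply here → [p].
Rule 4 applies to /p/ (between /p/ and /u/: immediately before a stressed vowel) → [pʰ].
/u/ (between /p/ and /k/) is in the target of rule 1 but the environment (in an unstressed syllable) is not met → [u].
/k/ (between /u/ and /p/): rule 4 targets it, but not immediately before a stressed vowel → unchanged [k].
/p/ (between /k/ and /a/): rule 4 targets it, but not immediately before a stressed vowel → unchanged [p].
Rule 1 applies to /a/ (between /p/ and /t/: in an unstressed syllable) → [ə].
/t/ (between /a/ and /a/) is in the target of rule 4 but the environment (immediately before a stressed vowel) is not met → [t].
Rule 1 applies to /a/ (between /t/ and /z/: in an unstressed syllable) → [ə].
/i/ — between /z/ and /n/, in an unstressed syllable — surfaces as [ə] (rule 1).
/n/ (word-final) fails the environment for rule 2, so it stays [n].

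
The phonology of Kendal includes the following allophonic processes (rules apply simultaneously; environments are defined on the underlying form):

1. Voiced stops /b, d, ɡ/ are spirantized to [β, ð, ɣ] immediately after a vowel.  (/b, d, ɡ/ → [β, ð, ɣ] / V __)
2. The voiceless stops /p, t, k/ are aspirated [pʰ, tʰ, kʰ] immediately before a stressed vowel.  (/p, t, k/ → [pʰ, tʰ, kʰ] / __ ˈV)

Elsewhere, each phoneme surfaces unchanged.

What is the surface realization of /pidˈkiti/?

/p/ — word-initial; rule 2 does not apply here → [p].
/d/ (between /i/ and /k/) occurs immediately after a vowel → [ð] by rule 1.
/k/ (between /d/ and /i/): immediately before a stressed vowel, so rule 2 applies → [kʰ].
/t/ (between /i/ and /i/) is in the target of rule 2 but the environment (immediately before a stressed vowel) is not met → [t].

[piðˈkʰiti]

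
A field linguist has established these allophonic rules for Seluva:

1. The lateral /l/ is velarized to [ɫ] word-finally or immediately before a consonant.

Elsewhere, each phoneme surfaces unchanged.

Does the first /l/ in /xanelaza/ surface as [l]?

/l/ — between /e/ and /a/; rule 1 does not apply here → [l].
The actual realization is [l], which matches [l].

Yes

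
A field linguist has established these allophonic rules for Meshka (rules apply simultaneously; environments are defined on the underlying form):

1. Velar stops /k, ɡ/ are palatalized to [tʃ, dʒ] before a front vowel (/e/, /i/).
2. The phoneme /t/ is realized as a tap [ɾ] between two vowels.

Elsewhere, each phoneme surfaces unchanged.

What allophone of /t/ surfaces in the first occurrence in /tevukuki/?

[t]

/t/ (word-initial): rule 2 targets it, but not between two vowels → unchanged [t].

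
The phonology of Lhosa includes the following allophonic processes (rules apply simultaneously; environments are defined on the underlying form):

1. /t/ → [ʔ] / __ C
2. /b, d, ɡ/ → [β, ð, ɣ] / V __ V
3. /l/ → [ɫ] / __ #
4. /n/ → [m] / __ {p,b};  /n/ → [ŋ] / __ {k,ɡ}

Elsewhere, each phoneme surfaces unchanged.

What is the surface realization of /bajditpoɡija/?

[bajdiʔpoɣija]

/b/ (word-initial): rule 2 targets it, but not between two vowels → unchanged [b].
/a/ (between /b/ and /j/): no rule targets it → [a].
/j/ — not in any rule's target class → [j].
/d/ — between /j/ and /i/; rule 2 does not apply here → [d].
/i/ stays [i].
Rule 1 applies to /t/ (between /i/ and /p/: immediately before a consonant) → [ʔ].
/p/ — not in any rule's target class → [p].
/o/ (between /p/ and /ɡ/) is unaffected → [o].
/ɡ/ — between /o/ and /i/, between two vowels — surfaces as [ɣ] (rule 2).
/i/ — not in any rule's target class → [i].
/j/ — not in any rule's target class → [j].
/a/ — not in any rule's target class → [a].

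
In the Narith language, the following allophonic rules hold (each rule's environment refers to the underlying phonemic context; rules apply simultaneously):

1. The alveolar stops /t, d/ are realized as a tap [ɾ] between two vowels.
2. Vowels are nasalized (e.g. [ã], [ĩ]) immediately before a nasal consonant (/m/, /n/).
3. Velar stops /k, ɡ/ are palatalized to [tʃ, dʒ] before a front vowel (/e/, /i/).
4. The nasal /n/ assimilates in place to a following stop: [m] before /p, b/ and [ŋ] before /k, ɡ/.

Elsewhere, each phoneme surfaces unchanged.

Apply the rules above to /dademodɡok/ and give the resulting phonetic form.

[daɾẽmodɡok]

/d/ (word-initial) fails the environment for rule 1, so it stays [d].
/a/ (between /d/ and /d/) is in the target of rule 2 but the environment (before a nasal consonant) is not met → [a].
/d/ — between /a/ and /e/, between two vowels — surfaces as [ɾ] (rule 1).
/e/ meets the environment for rule 2 (before a nasal consonant) → [ẽ].
/o/ — between /m/ and /d/; rule 2 does not apply here → [o].
/d/ (between /o/ and /ɡ/) fails the environment for rule 1, so it stays [d].
/ɡ/ (between /d/ and /o/): rule 3 targets it, but not before a front vowel → unchanged [ɡ].
/o/ (between /ɡ/ and /k/): rule 2 targets it, but not before a nasal consonant → unchanged [o].
/k/ (word-final) fails the environment for rule 3, so it stays [k].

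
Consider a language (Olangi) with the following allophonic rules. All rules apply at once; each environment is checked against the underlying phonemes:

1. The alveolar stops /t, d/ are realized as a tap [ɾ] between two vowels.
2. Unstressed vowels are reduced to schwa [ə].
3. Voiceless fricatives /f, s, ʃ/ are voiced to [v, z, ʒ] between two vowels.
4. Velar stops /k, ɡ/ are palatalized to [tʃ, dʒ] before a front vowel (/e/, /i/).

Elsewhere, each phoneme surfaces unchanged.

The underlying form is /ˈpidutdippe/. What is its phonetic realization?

/p/ (word-initial): no rule targets it → [p].
/i/ (between /p/ and /d/) fails the environment for rule 2, so it stays [i].
/d/ meets the environment for rule 1 (between two vowels) → [ɾ].
/u/ (between /d/ and /t/) occurs in an unstressed syllable → [ə] by rule 2.
/t/ — between /u/ and /d/; rule 1 does not apply here → [t].
/d/ (between /t/ and /i/) is in the target of rule 1 but the environment (between two vowels) is not met → [d].
/i/ meets the environment for rule 2 (in an unstressed syllable) → [ə].
/p/ (between /i/ and /p/): no rule targets it → [p].
/p/ (between /p/ and /e/) is unaffected → [p].
/e/ (word-final) occurs in an unstressed syllable → [ə] by rule 2.

[ˈpiɾətdəppə]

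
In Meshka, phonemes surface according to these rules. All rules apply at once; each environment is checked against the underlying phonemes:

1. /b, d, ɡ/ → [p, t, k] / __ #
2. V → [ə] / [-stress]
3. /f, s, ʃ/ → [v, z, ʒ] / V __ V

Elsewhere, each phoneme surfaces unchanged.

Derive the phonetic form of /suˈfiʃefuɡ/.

[səˈviʒəvək]

/s/ (word-initial) fails the environment for rule 3, so it stays [s].
/u/ (between /s/ and /f/) occurs in an unstressed syllable → [ə] by rule 2.
/f/ — between /u/ and /i/, between two vowels — surfaces as [v] (rule 3).
/i/ (between /f/ and /ʃ/) is in the target of rule 2 but the environment (in an unstressed syllable) is not met → [i].
Rule 3 applies to /ʃ/ (between /i/ and /e/: between two vowels) → [ʒ].
Rule 2 applies to /e/ (between /ʃ/ and /f/: in an unstressed syllable) → [ə].
Rule 3 applies to /f/ (between /e/ and /u/: between two vowels) → [v].
/u/ meets the environment for rule 2 (in an unstressed syllable) → [ə].
/ɡ/ (word-final) occurs word-finally → [k] by rule 1.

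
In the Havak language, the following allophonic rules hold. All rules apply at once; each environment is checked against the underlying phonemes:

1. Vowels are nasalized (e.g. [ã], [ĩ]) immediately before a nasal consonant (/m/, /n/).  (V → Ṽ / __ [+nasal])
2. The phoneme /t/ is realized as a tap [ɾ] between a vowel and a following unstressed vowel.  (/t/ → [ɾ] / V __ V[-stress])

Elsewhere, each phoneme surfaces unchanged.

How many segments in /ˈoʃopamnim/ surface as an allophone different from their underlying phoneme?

Segments that undergo a rule: /a/ → [ã] (rule 1); /i/ → [ĩ] (rule 1).
All other segments surface unchanged.

2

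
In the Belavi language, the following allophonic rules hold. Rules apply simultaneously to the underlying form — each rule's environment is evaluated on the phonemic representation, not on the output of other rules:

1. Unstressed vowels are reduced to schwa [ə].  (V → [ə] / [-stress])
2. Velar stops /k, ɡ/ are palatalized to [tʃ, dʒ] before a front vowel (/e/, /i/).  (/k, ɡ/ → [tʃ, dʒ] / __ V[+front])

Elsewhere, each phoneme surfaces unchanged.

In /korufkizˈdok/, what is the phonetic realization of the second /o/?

[o]

/o/ (between /d/ and /k/) fails the environment for rule 1, so it stays [o].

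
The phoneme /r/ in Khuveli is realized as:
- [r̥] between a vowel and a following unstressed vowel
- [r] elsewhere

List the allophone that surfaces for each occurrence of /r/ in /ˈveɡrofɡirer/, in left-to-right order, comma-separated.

Occurrence 1 (position 4): no conditioning environment matches → elsewhere allophone [r].
Occurrence 2 (position 9): between a vowel and a following unstressed vowel → [r̥].
Occurrence 3 (position 11): no conditioning environment matches → elsewhere allophone [r].

[r], [r̥], [r]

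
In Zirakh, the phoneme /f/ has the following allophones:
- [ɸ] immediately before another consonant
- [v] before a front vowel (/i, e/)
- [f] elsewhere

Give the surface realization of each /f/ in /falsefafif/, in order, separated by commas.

[f], [f], [v], [f]

Occurrence 1 (position 1): no conditioning environment matches → elsewhere allophone [f].
Occurrence 2 (position 6): no conditioning environment matches → elsewhere allophone [f].
Occurrence 3 (position 8): before a front vowel (/i, e/) → [v].
Occurrence 4 (position 10): no conditioning environment matches → elsewhere allophone [f].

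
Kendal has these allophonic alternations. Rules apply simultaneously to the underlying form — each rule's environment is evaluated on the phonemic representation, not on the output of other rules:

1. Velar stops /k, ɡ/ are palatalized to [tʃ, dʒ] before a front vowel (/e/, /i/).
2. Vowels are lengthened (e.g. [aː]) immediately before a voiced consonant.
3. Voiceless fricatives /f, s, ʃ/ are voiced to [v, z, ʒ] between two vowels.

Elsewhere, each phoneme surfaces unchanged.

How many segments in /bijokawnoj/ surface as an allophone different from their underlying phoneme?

Segments that undergo a rule: /i/ → [iː] (rule 2); /a/ → [aː] (rule 2); /o/ → [oː] (rule 2).
All other segments surface unchanged.

3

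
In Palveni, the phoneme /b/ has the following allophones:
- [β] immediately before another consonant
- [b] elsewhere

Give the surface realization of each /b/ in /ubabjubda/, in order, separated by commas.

[b], [β], [β]

Occurrence 1 (position 2): no conditioning environment matches → elsewhere allophone [b].
Occurrence 2 (position 4): immediately before another consonant → [β].
Occurrence 3 (position 7): immediately before another consonant → [β].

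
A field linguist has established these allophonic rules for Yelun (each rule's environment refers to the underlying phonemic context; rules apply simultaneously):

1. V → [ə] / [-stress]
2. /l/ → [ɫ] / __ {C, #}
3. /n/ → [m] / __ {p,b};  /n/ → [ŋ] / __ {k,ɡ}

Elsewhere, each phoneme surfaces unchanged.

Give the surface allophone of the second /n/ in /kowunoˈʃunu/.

/n/ (between /u/ and /u/): rule 3 targets it, but not before a labial or velar stop → unchanged [n].

[n]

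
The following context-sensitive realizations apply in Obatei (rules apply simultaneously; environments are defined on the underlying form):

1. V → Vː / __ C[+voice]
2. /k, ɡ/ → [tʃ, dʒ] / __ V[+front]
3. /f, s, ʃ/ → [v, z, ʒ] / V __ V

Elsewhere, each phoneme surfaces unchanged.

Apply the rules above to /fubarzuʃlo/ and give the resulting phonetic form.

[fuːbaːrzuʃlo]

/f/ — word-initial; rule 3 does not apply here → [f].
/u/ (between /f/ and /b/): before a voiced consonant, so rule 1 applies → [uː].
/b/ (between /u/ and /a/) is unaffected → [b].
/a/ meets the environment for rule 1 (before a voiced consonant) → [aː].
/r/ (between /a/ and /z/) is unaffected → [r].
/z/ (between /r/ and /u/): no rule targets it → [z].
/u/ (between /z/ and /ʃ/) fails the environment for rule 1, so it stays [u].
/ʃ/ — between /u/ and /l/; rule 3 does not apply here → [ʃ].
/l/ (between /ʃ/ and /o/) is unaffected → [l].
/o/ — word-final; rule 1 does not apply here → [o].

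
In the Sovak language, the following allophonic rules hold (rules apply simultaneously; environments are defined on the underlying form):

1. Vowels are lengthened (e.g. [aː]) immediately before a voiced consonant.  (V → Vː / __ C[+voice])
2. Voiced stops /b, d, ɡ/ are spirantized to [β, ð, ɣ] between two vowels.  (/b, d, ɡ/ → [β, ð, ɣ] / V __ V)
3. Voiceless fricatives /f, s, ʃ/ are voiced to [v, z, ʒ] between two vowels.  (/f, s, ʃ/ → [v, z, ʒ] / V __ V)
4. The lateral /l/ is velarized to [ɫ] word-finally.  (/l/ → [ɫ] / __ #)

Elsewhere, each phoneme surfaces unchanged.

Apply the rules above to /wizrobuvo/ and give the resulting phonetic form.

/w/ (word-initial) is unaffected → [w].
/i/ — between /w/ and /z/, before a voiced consonant — surfaces as [iː] (rule 1).
/z/ (between /i/ and /r/): no rule targets it → [z].
/r/ (between /z/ and /o/) is unaffected → [r].
/o/ — between /r/ and /b/, before a voiced consonant — surfaces as [oː] (rule 1).
/b/ (between /o/ and /u/): between two vowels, so rule 2 applies → [β].
/u/ meets the environment for rule 1 (before a voiced consonant) → [uː].
/v/ (between /u/ and /o/): no rule targets it → [v].
/o/ (word-final): rule 1 targets it, but not before a voiced consonant → unchanged [o].

[wiːzroːβuːvo]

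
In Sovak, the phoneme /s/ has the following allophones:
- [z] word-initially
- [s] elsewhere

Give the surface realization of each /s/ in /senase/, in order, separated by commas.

[z], [s]

Occurrence 1 (position 1): word-initially → [z].
Occurrence 2 (position 5): no conditioning environment matches → elsewhere allophone [s].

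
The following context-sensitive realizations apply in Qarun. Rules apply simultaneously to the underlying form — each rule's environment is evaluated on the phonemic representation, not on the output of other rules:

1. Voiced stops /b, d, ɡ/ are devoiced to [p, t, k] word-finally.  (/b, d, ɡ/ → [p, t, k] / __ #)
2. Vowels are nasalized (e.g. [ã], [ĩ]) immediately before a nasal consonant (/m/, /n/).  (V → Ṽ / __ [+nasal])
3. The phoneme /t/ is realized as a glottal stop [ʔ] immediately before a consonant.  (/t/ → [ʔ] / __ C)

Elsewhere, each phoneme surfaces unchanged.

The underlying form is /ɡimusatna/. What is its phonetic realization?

[ɡĩmusaʔna]

/ɡ/ (word-initial) fails the environment for rule 1, so it stays [ɡ].
Rule 2 applies to /i/ (between /ɡ/ and /m/: before a nasal consonant) → [ĩ].
/m/ (between /i/ and /u/) is unaffected → [m].
/u/ (between /m/ and /s/) is in the target of rule 2 but the environment (before a nasal consonant) is not met → [u].
/s/ — not in any rule's target class → [s].
/a/ (between /s/ and /t/) is in the target of rule 2 but the environment (before a nasal consonant) is not met → [a].
/t/ meets the environment for rule 3 (immediately before a consonant) → [ʔ].
/n/ (between /t/ and /a/): no rule targets it → [n].
/a/ (word-final) is in the target of rule 2 but the environment (before a nasal consonant) is not met → [a].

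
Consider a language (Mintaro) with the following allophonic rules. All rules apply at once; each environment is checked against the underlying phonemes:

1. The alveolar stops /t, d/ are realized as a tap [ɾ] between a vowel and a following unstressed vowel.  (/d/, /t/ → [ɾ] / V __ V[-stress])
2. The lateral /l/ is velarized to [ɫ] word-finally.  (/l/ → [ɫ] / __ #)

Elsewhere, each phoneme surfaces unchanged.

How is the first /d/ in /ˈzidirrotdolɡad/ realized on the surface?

/d/ (between /i/ and /i/): between a vowel and a following unstressed vowel, so rule 1 applies → [ɾ].

[ɾ]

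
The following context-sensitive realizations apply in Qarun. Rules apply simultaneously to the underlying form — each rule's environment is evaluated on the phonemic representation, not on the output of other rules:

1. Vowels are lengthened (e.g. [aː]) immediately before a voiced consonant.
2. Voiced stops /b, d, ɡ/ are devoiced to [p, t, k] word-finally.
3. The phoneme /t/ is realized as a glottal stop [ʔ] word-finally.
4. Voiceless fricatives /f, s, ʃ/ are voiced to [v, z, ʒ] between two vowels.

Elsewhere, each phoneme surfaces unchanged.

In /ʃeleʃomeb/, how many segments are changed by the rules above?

5

Segments that undergo a rule: /e/ → [eː] (rule 1); /ʃ/ → [ʒ] (rule 4); /o/ → [oː] (rule 1); /e/ → [eː] (rule 1); /b/ → [p] (rule 2).
All other segments surface unchanged.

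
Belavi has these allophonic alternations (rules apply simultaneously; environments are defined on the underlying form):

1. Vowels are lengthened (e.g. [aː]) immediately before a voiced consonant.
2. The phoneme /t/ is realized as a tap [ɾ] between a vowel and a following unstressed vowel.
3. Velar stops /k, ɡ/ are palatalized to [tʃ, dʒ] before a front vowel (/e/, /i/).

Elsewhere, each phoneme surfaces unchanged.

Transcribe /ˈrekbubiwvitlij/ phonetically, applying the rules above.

[ˈrekbuːbiːwvitliːj]

/r/ (word-initial): no rule targets it → [r].
/e/ (between /r/ and /k/) is in the target of rule 1 but the environment (before a voiced consonant) is not met → [e].
/k/ (between /e/ and /b/): rule 3 targets it, but not before a front vowel → unchanged [k].
/b/ (between /k/ and /u/): no rule targets it → [b].
/u/ (between /b/ and /b/) occurs before a voiced consonant → [uː] by rule 1.
/b/ stays [b].
/i/ — between /b/ and /w/, before a voiced consonant — surfaces as [iː] (rule 1).
/w/ stays [w].
/v/ stays [v].
/i/ (between /v/ and /t/) is in the target of rule 1 but the environment (before a voiced consonant) is not met → [i].
/t/ — between /i/ and /l/; rule 2 does not apply here → [t].
/l/ (between /t/ and /i/) is unaffected → [l].
/i/ — between /l/ and /j/, before a voiced consonant — surfaces as [iː] (rule 1).
/j/ (word-final) is unaffected → [j].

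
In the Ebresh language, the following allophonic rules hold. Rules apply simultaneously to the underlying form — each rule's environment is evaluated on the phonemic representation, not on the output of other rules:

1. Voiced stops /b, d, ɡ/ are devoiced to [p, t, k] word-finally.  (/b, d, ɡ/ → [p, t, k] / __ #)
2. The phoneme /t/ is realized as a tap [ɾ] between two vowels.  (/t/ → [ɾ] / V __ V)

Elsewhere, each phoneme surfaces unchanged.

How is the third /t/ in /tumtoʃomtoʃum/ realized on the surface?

[t]

/t/ (between /m/ and /o/) is in the target of rule 2 but the environment (between two vowels) is not met → [t].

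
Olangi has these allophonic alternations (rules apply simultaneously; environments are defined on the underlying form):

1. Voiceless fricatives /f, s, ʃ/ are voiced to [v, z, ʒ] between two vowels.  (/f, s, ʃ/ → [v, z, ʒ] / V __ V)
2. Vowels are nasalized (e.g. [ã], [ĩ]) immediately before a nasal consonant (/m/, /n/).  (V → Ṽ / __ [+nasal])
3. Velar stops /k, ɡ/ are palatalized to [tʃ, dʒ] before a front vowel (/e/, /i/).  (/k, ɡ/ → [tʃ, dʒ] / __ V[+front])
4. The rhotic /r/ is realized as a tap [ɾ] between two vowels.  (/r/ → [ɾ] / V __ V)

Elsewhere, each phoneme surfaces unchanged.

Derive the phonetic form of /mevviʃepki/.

[mevviʒeptʃi]

/m/ (word-initial): no rule targets it → [m].
/e/ (between /m/ and /v/): rule 2 targets it, but not before a nasal consonant → unchanged [e].
/v/ — not in any rule's target class → [v].
/v/ stays [v].
/i/ (between /v/ and /ʃ/) is in the target of rule 2 but the environment (before a nasal consonant) is not met → [i].
/ʃ/ — between /i/ and /e/, between two vowels — surfaces as [ʒ] (rule 1).
/e/ (between /ʃ/ and /p/): rule 2 targets it, but not before a nasal consonant → unchanged [e].
/p/ (between /e/ and /k/) is unaffected → [p].
Rule 3 applies to /k/ (between /p/ and /i/: before a front vowel) → [tʃ].
/i/ (word-final) is in the target of rule 2 but the environment (before a nasal consonant) is not met → [i].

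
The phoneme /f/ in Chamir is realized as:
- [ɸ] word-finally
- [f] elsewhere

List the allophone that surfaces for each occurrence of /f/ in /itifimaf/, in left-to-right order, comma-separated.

[f], [ɸ]

Occurrence 1 (position 4): no conditioning environment matches → elsewhere allophone [f].
Occurrence 2 (position 8): word-finally → [ɸ].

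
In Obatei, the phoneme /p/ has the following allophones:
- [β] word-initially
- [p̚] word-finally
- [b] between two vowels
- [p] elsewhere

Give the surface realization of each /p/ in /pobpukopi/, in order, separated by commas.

Occurrence 1 (position 1): word-initially → [β].
Occurrence 2 (position 4): no conditioning environment matches → elsewhere allophone [p].
Occurrence 3 (position 8): between two vowels → [b].

[β], [p], [b]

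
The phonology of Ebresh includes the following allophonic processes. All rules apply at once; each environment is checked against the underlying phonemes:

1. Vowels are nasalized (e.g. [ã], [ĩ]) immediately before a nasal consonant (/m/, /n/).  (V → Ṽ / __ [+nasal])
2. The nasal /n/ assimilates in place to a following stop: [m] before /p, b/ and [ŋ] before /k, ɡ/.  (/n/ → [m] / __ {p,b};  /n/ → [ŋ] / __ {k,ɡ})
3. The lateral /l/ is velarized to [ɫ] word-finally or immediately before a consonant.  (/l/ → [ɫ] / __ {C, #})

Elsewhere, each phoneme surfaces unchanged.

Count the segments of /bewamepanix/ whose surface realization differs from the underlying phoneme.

2

Segments that undergo a rule: /a/ → [ã] (rule 1); /a/ → [ã] (rule 1).
All other segments surface unchanged.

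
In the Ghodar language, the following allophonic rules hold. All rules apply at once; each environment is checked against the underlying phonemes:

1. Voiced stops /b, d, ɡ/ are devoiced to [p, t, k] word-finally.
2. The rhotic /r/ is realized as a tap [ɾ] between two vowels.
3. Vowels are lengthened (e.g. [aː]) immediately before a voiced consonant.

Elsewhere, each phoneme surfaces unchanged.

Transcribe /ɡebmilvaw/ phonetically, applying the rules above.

[ɡeːbmiːlvaːw]

/ɡ/ (word-initial): rule 1 targets it, but not word-finally → unchanged [ɡ].
/e/ (between /ɡ/ and /b/) occurs before a voiced consonant → [eː] by rule 3.
/b/ (between /e/ and /m/) fails the environment for rule 1, so it stays [b].
/i/ (between /m/ and /l/): before a voiced consonant, so rule 3 applies → [iː].
/a/ (between /v/ and /w/): before a voiced consonant, so rule 3 applies → [aː].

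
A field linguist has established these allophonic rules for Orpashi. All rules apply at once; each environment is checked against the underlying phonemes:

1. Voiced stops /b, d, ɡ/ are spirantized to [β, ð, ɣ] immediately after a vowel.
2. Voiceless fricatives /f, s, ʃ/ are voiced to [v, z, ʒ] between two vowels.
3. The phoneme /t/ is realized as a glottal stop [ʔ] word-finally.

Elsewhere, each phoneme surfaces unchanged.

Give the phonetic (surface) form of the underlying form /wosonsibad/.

[wozonsiβað]

/w/ stays [w].
/o/ (between /w/ and /s/) is unaffected → [o].
/s/ meets the environment for rule 2 (between two vowels) → [z].
/o/ — not in any rule's target class → [o].
/n/ — not in any rule's target class → [n].
/s/ — between /n/ and /i/; rule 2 does not apply here → [s].
/i/ — not in any rule's target class → [i].
Rule 1 applies to /b/ (between /i/ and /a/: immediately after a vowel) → [β].
/a/ stays [a].
/d/ (word-final): immediately after a vowel, so rule 1 applies → [ð].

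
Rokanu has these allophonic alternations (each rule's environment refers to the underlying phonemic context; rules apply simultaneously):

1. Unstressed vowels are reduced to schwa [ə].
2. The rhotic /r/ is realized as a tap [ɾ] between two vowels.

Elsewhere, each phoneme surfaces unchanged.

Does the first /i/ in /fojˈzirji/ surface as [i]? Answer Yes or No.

/i/ (between /z/ and /r/) fails the environment for rule 1, so it stays [i].
The actual realization is [i], which matches [i].

Yes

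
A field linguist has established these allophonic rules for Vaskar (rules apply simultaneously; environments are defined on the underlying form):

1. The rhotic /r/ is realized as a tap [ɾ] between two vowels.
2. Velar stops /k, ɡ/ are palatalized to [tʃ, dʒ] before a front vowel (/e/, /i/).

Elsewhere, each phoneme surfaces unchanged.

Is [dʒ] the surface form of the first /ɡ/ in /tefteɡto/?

/ɡ/ (between /e/ and /t/) is in the target of rule 2 but the environment (before a front vowel) is not met → [ɡ].
The actual realization is [ɡ], not [dʒ].

No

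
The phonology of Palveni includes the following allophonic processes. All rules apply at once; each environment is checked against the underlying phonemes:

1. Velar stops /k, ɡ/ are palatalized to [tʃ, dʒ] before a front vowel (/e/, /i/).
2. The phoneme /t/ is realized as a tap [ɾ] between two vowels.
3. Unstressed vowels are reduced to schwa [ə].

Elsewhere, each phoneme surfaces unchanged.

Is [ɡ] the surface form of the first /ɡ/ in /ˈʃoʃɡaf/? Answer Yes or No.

/ɡ/ (between /ʃ/ and /a/) is in the target of rule 1 but the environment (before a front vowel) is not met → [ɡ].
The actual realization is [ɡ], which matches [ɡ].

Yes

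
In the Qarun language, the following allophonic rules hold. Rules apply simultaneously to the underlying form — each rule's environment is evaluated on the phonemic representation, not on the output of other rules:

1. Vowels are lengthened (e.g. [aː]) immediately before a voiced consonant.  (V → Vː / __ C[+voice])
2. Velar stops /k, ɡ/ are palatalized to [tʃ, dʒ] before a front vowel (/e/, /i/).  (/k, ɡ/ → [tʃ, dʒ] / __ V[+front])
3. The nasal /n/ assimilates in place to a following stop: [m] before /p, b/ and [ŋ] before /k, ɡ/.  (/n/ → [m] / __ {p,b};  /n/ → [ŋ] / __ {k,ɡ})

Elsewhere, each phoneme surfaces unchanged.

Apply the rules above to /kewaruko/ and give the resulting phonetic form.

/k/ (word-initial) occurs before a front vowel → [tʃ] by rule 2.
Rule 1 applies to /e/ (between /k/ and /w/: before a voiced consonant) → [eː].
/w/ — not in any rule's target class → [w].
Rule 1 applies to /a/ (between /w/ and /r/: before a voiced consonant) → [aː].
/r/ (between /a/ and /u/): no rule targets it → [r].
/u/ (between /r/ and /k/): rule 1 targets it, but not before a voiced consonant → unchanged [u].
/k/ (between /u/ and /o/) is in the target of rule 2 but the environment (before a front vowel) is not met → [k].
/o/ (word-final) fails the environment for rule 1, so it stays [o].

[tʃeːwaːruko]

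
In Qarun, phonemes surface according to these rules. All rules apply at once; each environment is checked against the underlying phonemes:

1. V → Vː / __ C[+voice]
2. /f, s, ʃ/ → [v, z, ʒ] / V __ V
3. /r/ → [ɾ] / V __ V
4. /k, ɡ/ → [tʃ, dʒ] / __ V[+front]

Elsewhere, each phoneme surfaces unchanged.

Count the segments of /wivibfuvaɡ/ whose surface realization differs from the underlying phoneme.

Segments that undergo a rule: /i/ → [iː] (rule 1); /i/ → [iː] (rule 1); /u/ → [uː] (rule 1); /a/ → [aː] (rule 1).
All other segments surface unchanged.

4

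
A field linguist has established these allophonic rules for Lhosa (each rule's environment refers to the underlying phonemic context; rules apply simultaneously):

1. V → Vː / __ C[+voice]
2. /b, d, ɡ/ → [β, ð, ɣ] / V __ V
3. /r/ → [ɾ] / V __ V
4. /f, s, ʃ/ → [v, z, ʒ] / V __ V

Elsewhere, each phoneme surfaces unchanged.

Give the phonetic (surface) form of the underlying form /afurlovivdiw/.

/a/ (word-initial): rule 1 targets it, but not before a voiced consonant → unchanged [a].
/f/ meets the environment for rule 4 (between two vowels) → [v].
/u/ meets the environment for rule 1 (before a voiced consonant) → [uː].
/r/ (between /u/ and /l/): rule 3 targets it, but not between two vowels → unchanged [r].
/l/ (between /r/ and /o/) is unaffected → [l].
Rule 1 applies to /o/ (between /l/ and /v/: before a voiced consonant) → [oː].
/v/ (between /o/ and /i/) is unaffected → [v].
/i/ meets the environment for rule 1 (before a voiced consonant) → [iː].
/v/ (between /i/ and /d/): no rule targets it → [v].
/d/ — between /v/ and /i/; rule 2 does not apply here → [d].
/i/ meets the environment for rule 1 (before a voiced consonant) → [iː].
/w/ stays [w].

[avuːrloːviːvdiːw]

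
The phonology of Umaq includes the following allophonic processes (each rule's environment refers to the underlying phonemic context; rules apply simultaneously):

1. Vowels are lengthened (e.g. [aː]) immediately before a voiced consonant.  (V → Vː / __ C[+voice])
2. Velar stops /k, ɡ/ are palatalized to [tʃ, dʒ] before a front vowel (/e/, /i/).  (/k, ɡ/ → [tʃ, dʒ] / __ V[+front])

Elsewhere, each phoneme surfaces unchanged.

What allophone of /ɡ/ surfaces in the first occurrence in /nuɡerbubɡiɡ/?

[dʒ]

/ɡ/ (between /u/ and /e/): before a front vowel, so rule 2 applies → [dʒ].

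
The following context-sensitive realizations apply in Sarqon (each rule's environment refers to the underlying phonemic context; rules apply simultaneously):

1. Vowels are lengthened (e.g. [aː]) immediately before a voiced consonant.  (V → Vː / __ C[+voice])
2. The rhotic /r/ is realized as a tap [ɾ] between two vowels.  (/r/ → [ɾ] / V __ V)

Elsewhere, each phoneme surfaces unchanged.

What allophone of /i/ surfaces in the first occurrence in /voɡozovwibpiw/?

Rule 1 applies to /i/ (between /w/ and /b/: before a voiced consonant) → [iː].

[iː]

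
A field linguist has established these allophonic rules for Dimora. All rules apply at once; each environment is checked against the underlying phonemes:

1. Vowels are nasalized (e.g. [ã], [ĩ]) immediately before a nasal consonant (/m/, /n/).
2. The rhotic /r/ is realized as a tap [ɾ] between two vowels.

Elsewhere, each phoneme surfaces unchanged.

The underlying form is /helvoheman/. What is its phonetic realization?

[helvohẽmãn]

/h/ — not in any rule's target class → [h].
/e/ (between /h/ and /l/): rule 1 targets it, but not before a nasal consonant → unchanged [e].
/l/ — not in any rule's target class → [l].
/v/ stays [v].
/o/ (between /v/ and /h/): rule 1 targets it, but not before a nasal consonant → unchanged [o].
/h/ stays [h].
/e/ (between /h/ and /m/) occurs before a nasal consonant → [ẽ] by rule 1.
/m/ — not in any rule's target class → [m].
/a/ (between /m/ and /n/) occurs before a nasal consonant → [ã] by rule 1.
/n/ (word-final): no rule targets it → [n].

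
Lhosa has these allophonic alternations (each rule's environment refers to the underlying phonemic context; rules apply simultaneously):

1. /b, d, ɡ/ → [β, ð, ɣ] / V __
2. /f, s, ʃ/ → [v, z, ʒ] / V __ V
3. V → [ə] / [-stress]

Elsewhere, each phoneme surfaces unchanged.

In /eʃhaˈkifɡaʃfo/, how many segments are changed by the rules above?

Segments that undergo a rule: /e/ → [ə] (rule 3); /a/ → [ə] (rule 3); /a/ → [ə] (rule 3); /o/ → [ə] (rule 3).
All other segments surface unchanged.

4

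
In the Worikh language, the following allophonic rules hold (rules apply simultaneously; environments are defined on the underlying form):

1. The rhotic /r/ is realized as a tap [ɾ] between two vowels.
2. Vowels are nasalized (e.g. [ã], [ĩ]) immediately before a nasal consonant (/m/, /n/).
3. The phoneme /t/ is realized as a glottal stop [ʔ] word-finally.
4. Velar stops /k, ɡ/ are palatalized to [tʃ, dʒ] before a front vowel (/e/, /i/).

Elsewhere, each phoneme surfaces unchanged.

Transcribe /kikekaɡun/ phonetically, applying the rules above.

[tʃitʃekaɡũn]

/k/ — word-initial, before a front vowel — surfaces as [tʃ] (rule 4).
/i/ (between /k/ and /k/) fails the environment for rule 2, so it stays [i].
/k/ — between /i/ and /e/, before a front vowel — surfaces as [tʃ] (rule 4).
/e/ (between /k/ and /k/) is in the target of rule 2 but the environment (before a nasal consonant) is not met → [e].
/k/ (between /e/ and /a/): rule 4 targets it, but not before a front vowel → unchanged [k].
/a/ (between /k/ and /ɡ/) fails the environment for rule 2, so it stays [a].
/ɡ/ — between /a/ and /u/; rule 4 does not apply here → [ɡ].
/u/ meets the environment for rule 2 (before a nasal consonant) → [ũ].
/n/ (word-final): no rule targets it → [n].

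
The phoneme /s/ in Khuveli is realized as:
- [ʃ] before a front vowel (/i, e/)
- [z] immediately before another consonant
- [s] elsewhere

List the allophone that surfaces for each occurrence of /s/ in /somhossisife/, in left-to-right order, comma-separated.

Occurrence 1 (position 1): no conditioning environment matches → elsewhere allophone [s].
Occurrence 2 (position 6): immediately before another consonant → [z].
Occurrence 3 (position 7): before a front vowel (/i, e/) → [ʃ].
Occurrence 4 (position 9): before a front vowel (/i, e/) → [ʃ].

[s], [z], [ʃ], [ʃ]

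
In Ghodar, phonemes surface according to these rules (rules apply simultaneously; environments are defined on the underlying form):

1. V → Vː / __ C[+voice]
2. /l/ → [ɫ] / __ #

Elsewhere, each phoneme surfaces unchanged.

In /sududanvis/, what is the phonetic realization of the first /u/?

[uː]

/u/ — between /s/ and /d/, before a voiced consonant — surfaces as [uː] (rule 1).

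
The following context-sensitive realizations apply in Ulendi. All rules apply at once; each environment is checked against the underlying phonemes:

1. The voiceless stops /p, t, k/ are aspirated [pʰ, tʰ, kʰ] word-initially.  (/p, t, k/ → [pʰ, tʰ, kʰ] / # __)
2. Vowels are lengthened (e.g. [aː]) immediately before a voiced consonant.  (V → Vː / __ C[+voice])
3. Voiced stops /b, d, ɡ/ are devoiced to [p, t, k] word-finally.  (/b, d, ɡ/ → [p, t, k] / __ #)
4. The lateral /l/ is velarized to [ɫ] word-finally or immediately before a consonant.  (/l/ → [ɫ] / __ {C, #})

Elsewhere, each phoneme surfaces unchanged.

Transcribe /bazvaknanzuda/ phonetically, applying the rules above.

/b/ (word-initial) is in the target of rule 3 but the environment (word-finally) is not met → [b].
/a/ (between /b/ and /z/) occurs before a voiced consonant → [aː] by rule 2.
/z/ stays [z].
/v/ stays [v].
/a/ (between /v/ and /k/) fails the environment for rule 2, so it stays [a].
/k/ — between /a/ and /n/; rule 1 does not apply here → [k].
/n/ (between /k/ and /a/): no rule targets it → [n].
/a/ — between /n/ and /n/, before a voiced consonant — surfaces as [aː] (rule 2).
/n/ — not in any rule's target class → [n].
/z/ (between /n/ and /u/) is unaffected → [z].
Rule 2 applies to /u/ (between /z/ and /d/: before a voiced consonant) → [uː].
/d/ (between /u/ and /a/) fails the environment for rule 3, so it stays [d].
/a/ (word-final) is in the target of rule 2 but the environment (before a voiced consonant) is not met → [a].

[baːzvaknaːnzuːda]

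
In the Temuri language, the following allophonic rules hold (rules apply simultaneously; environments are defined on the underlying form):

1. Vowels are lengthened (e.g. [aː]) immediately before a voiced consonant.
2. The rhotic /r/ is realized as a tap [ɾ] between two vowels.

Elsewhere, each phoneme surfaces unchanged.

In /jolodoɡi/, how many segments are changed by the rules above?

3

Segments that undergo a rule: /o/ → [oː] (rule 1); /o/ → [oː] (rule 1); /o/ → [oː] (rule 1).
All other segments surface unchanged.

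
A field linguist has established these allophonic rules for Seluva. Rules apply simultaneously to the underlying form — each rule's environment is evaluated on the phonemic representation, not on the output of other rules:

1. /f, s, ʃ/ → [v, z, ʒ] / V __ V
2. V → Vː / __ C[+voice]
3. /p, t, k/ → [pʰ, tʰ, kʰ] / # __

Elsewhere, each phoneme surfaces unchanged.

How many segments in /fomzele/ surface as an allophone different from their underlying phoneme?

2

Segments that undergo a rule: /o/ → [oː] (rule 2); /e/ → [eː] (rule 2).
All other segments surface unchanged.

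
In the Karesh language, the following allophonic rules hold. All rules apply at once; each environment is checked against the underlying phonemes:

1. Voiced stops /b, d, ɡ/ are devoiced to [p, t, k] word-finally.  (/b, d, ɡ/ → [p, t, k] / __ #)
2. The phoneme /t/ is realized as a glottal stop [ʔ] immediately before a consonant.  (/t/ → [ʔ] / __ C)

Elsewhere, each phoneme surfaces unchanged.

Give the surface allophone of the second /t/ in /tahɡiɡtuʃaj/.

/t/ (between /ɡ/ and /u/) is in the target of rule 2 but the environment (immediately before a consonant) is not met → [t].

[t]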